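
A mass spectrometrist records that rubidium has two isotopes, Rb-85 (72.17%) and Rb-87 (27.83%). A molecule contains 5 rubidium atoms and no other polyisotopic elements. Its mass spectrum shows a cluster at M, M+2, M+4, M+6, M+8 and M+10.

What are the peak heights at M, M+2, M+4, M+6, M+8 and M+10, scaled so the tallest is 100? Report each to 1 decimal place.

Expanding (0.7217 + 0.2783)^5:
P(M) = 0.7217^5 = 0.195787
P(M+2) = 5 × 0.7217^4 × 0.2783^1 = 0.377494
P(M+4) = 10 × 0.7217^3 × 0.2783^2 = 0.291136
P(M+6) = 10 × 0.7217^2 × 0.2783^3 = 0.112267
P(M+8) = 5 × 0.7217^1 × 0.2783^4 = 0.021646
P(M+10) = 0.2783^5 = 0.001669
The M+2 peak is largest (0.377494); scaling to 100 gives 51.9 : 100.0 : 77.1 : 29.7 : 5.7 : 0.4.

51.9 : 100.0 : 77.1 : 29.7 : 5.7 : 0.4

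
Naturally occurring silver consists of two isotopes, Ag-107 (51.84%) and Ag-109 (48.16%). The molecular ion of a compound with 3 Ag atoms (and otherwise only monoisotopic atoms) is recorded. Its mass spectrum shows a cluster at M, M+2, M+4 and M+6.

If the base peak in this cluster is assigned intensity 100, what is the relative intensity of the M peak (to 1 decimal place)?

35.9

(0.5184 + 0.4816)^3 gives M 0.1393, M+2 0.3883, M+4 0.3607, M+6 0.1117; the largest is M+2.
P(M+2) = C(3,1) × 0.5184^2 × 0.4816^1 = 3 × 0.26873856 × 0.4816 = 0.388273 (base)
P(M) = C(3,0) × 0.5184^3 × 0.4816^0 = 1 × 0.13931407 × 1.0000 = 0.139314
Relative intensity = 0.139314 / 0.388273 × 100 = 35.9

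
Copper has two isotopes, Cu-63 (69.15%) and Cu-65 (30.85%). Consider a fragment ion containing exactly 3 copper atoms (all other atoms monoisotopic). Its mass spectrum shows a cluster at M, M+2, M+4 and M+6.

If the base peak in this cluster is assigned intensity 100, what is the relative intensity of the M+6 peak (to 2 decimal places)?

Term probabilities: M 0.3307, M+2 0.4425, M+4 0.1974, M+6 0.0294. Base peak = M+2.
P(M+2) = C(3,1) × 0.6915^2 × 0.3085^1 = 3 × 0.47817225 × 0.3085 = 0.442548 (base)
P(M+6) = C(3,3) × 0.6915^0 × 0.3085^3 = 1 × 1.0000 × 0.02936064 = 0.029361
Relative intensity = 0.029361 / 0.442548 × 100 = 6.63

6.63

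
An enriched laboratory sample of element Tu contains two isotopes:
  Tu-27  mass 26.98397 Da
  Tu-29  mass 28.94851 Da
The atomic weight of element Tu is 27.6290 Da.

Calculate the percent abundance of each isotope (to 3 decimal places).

Tu-27: 67.166%, Tu-29: 32.834%

Writing the weighted mean with unknown fraction x of Tu-27:
26.98397·x + 28.94851·(1 − x) = 27.6290
(26.98397 − 28.94851)·x = 27.6290 − 28.94851
x = -1.31951 / -1.96454 = 0.67166 → 67.166% Tu-27, 32.834% Tu-29.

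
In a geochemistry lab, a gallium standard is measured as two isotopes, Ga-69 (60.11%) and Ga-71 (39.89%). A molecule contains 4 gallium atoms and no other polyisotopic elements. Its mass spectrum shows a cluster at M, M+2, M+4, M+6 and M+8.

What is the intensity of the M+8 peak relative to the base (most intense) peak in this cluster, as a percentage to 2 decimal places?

7.31%

Term probabilities: M 0.1306, M+2 0.3465, M+4 0.3450, M+6 0.1526, M+8 0.0253. Base peak = M+2.
P(M+2) = C(4,1) × 0.6011^3 × 0.3989^1 = 4 × 0.21719018 × 0.3989 = 0.346549 (base)
P(M+8) = C(4,4) × 0.6011^0 × 0.3989^4 = 1 × 1.0000 × 0.02531956 = 0.025320
Relative intensity = 0.025320 / 0.346549 × 100 = 7.31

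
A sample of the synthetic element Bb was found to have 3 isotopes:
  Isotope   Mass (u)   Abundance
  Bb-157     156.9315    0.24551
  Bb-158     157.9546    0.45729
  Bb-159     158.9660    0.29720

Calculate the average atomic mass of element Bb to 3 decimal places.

158.004 u

Weight each isotope mass by its fractional abundance: 0.24551 × 156.9315 + 0.45729 × 157.9546 + 0.29720 × 158.9660
= 38.52825 + 72.23106 + 47.24470 = 158.00401 u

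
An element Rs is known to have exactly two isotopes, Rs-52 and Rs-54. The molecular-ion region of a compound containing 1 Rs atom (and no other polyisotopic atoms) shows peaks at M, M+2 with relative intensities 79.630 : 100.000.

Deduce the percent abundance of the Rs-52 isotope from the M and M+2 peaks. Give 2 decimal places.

44.33%

If p is the fraction of Rs that is Rs-52, then I(M+2)/I(M) = [C(1,1)·p^0·(1−p)] / p^1 = 1·(1−p)/p = 100.000/79.630 = 1.2558
(1−p)/p = 1.2558/1 = 1.2558  ⇒  p = 1/(1 + 1.2558) = 0.4433
Rs-52: 44.33%, Rs-54: 55.67%.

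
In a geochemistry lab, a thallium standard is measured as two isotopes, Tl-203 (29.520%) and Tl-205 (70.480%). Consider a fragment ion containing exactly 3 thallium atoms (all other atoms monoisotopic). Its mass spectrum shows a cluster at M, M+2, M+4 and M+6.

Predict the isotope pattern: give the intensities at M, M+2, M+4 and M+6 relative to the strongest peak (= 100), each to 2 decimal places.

The 3 Tl atoms are independent, so intensities follow the terms of (0.29520 + 0.70480)^3.
P(M) = 0.29520^3 = 0.025725
P(M+2) = 3 × 0.29520^2 × 0.70480^1 = 0.184255
P(M+4) = 3 × 0.29520^1 × 0.70480^2 = 0.439916
P(M+6) = 0.70480^3 = 0.350104
The M+4 peak is largest (0.439916); scaling to 100 gives 5.85 : 41.88 : 100.00 : 79.58.

5.85 : 41.88 : 100.00 : 79.58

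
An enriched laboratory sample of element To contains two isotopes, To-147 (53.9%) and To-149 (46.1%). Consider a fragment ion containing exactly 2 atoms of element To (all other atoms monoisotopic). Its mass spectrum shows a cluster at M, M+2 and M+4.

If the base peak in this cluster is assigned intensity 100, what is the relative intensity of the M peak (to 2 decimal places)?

Term probabilities: M 0.2905, M+2 0.4970, M+4 0.2125. Base peak = M+2.
P(M+2) = C(2,1) × 0.539^1 × 0.461^1 = 2 × 0.5390 × 0.4610 = 0.496958 (base)
P(M) = C(2,0) × 0.539^2 × 0.461^0 = 1 × 0.290521 × 1.0000 = 0.290521
Relative intensity = 0.290521 / 0.496958 × 100 = 58.46

58.46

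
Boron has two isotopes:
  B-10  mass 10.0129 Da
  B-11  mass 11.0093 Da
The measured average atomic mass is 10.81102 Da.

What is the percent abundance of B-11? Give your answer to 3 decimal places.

80.100%

With x = fraction of B-10 (so B-11 is 1 − x):
10.0129·x + 11.0093·(1 − x) = 10.81102
(10.0129 − 11.0093)·x = 10.81102 − 11.0093
x = -0.19828 / -0.9964 = 0.19900 → 19.900% B-10, 80.100% B-11.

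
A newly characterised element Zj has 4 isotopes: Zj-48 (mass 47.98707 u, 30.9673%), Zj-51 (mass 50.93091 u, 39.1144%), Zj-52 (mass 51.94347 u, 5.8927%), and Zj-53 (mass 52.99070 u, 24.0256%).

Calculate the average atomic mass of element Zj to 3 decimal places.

The abundance-weighted mean is 0.309673 × 47.98707 + 0.391144 × 50.93091 + 0.058927 × 51.94347 + 0.240256 × 52.99070
= 14.860300 + 19.921320 + 3.060873 + 12.731334 = 50.573827 u

50.574 u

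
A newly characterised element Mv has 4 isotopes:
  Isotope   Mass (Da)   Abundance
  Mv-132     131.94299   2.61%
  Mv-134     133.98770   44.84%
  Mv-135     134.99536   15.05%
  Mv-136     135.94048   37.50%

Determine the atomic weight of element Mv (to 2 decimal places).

134.82 Da

Average mass = Σ (abundance × isotope mass) = 0.0261 × 131.94299 + 0.4484 × 133.98770 + 0.1505 × 134.99536 + 0.3750 × 135.94048
= 3.443712 + 60.080085 + 20.316802 + 50.977680 = 134.818279 Da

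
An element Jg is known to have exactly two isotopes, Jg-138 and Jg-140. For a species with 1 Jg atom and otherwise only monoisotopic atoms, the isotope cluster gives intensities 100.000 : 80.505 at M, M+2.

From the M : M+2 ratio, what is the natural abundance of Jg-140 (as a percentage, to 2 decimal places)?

If p is the fraction of Jg that is Jg-138, then I(M+2)/I(M) = [C(1,1)·p^0·(1−p)] / p^1 = 1·(1−p)/p = 80.505/100.000 = 0.8050
(1−p)/p = 0.8050/1 = 0.8050  ⇒  p = 1/(1 + 0.8050) = 0.5540
Jg-138: 55.40%, Jg-140: 44.60%.

44.60%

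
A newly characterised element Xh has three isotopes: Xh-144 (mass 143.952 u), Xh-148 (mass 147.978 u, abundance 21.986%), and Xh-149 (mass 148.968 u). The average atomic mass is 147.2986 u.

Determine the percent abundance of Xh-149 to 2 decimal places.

Let x and y be the fractions of Xh-144 and Xh-149. Then x + y = 1 − 0.21986 = 0.78014 and 143.952x + 148.968y = 147.2986 − 0.21986×147.978 = 114.76415692.
Substituting: 143.952x + 148.968(0.78014 − x) = 114.76415692
(143.952 − 148.968)x = -1.4517386  ⇒  x = 0.28942, y = 0.49072
Xh-144: 28.94%, Xh-149: 49.07%.

49.07%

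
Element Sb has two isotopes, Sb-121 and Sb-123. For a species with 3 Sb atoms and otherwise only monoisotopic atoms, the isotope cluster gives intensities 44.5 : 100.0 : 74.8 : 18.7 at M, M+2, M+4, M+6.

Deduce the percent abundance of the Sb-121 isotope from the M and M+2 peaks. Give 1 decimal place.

57.2%

Write p for the Sb-121 fraction. I(M+2)/I(M) = [C(3,1)·p^2·(1−p)] / p^3 = 3·(1−p)/p = 100.0/44.5 = 2.2472
(1−p)/p = 2.2472/3 = 0.7491  ⇒  p = 1/(1 + 0.7491) = 0.5717
Sb-121: 57.2%, Sb-123: 42.8%.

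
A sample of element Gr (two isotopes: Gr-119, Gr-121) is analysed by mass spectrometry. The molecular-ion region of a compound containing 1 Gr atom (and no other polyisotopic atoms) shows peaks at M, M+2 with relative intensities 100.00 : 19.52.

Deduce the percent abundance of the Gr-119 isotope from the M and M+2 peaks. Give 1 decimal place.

83.7%

Let p = fractional abundance of Gr-119. I(M+2)/I(M) = [C(1,1)·p^0·(1−p)] / p^1 = 1·(1−p)/p = 19.52/100.00 = 0.1952
(1−p)/p = 0.1952/1 = 0.1952  ⇒  p = 1/(1 + 0.1952) = 0.8367
Gr-119: 83.7%, Gr-121: 16.3%.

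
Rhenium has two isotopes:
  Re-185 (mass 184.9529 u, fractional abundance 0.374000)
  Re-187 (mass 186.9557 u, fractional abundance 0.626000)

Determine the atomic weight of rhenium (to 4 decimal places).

The abundance-weighted mean is 0.374000 × 184.9529 + 0.626000 × 186.9557
= 69.17238 + 117.03427 = 186.20665 u

186.2067 u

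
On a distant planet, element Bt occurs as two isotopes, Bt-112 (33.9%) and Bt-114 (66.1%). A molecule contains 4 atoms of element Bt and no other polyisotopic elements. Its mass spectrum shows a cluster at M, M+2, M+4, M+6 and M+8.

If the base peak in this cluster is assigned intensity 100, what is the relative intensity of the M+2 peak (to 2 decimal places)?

26.30

(0.339 + 0.661)^4 gives M 0.0132, M+2 0.1030, M+4 0.3013, M+6 0.3916, M+8 0.1909; the largest is M+6.
P(M+6) = C(4,3) × 0.339^1 × 0.661^3 = 4 × 0.3390 × 0.28880478 = 0.391619 (base)
P(M+2) = C(4,1) × 0.339^3 × 0.661^1 = 4 × 0.03895822 × 0.6610 = 0.103006
Relative intensity = 0.103006 / 0.391619 × 100 = 26.30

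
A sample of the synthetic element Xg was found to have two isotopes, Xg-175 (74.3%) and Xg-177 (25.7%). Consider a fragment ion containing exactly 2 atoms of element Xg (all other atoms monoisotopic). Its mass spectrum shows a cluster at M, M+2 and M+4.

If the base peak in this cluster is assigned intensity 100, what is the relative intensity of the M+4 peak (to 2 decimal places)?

(0.743 + 0.257)^2 gives M 0.5520, M+2 0.3819, M+4 0.0660; the largest is M.
P(M) = C(2,0) × 0.743^2 × 0.257^0 = 1 × 0.552049 × 1.0000 = 0.552049 (base)
P(M+4) = C(2,2) × 0.743^0 × 0.257^2 = 1 × 1.0000 × 0.066049 = 0.066049
Relative intensity = 0.066049 / 0.552049 × 100 = 11.96

11.96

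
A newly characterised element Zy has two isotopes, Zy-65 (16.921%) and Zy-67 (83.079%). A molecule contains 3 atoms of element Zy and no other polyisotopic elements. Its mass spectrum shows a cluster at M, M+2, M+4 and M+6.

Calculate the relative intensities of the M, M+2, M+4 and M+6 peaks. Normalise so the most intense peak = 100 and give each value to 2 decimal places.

Each Zy atom is independently Zy-65 (p = 0.16921) or Zy-67 (q = 0.83079); the cluster is the binomial expansion (p + q)^3.
P(M) = 0.16921^3 = 0.004845
P(M+2) = 3 × 0.16921^2 × 0.83079^1 = 0.071362
P(M+4) = 3 × 0.16921^1 × 0.83079^2 = 0.350372
P(M+6) = 0.83079^3 = 0.573421
The M+6 peak is largest (0.573421); scaling to 100 gives 0.84 : 12.44 : 61.10 : 100.00.

0.84 : 12.44 : 61.10 : 100.00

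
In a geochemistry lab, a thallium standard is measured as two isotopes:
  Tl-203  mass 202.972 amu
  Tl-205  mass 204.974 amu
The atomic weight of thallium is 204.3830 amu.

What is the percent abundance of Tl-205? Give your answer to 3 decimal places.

Writing the weighted mean with unknown fraction x of Tl-203:
202.972·x + 204.974·(1 − x) = 204.3830
(202.972 − 204.974)·x = 204.3830 − 204.974
x = -0.5910 / -2.002 = 0.29520 → 29.520% Tl-203, 70.480% Tl-205.

70.480%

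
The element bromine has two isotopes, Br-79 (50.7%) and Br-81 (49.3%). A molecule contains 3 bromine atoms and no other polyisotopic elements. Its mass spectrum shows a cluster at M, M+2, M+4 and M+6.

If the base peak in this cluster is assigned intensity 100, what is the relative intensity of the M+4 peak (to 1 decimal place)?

97.2

Binomial terms of (0.507 + 0.493)^3: M 0.1303, M+2 0.3802, M+4 0.3697, M+6 0.1198 → M+2 is the base peak.
P(M+2) = C(3,1) × 0.507^2 × 0.493^1 = 3 × 0.257049 × 0.4930 = 0.380175 (base)
P(M+4) = C(3,2) × 0.507^1 × 0.493^2 = 3 × 0.5070 × 0.243049 = 0.369678
Relative intensity = 0.369678 / 0.380175 × 100 = 97.2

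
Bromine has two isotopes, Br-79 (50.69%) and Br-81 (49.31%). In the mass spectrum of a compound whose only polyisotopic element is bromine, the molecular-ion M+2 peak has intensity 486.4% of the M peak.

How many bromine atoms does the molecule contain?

The M+2/M ratio from n Br atoms is n · q/p = n · 0.4931/0.5069.
n = 4.864 × 0.5069/0.4931 = 5.00 ≈ 5

5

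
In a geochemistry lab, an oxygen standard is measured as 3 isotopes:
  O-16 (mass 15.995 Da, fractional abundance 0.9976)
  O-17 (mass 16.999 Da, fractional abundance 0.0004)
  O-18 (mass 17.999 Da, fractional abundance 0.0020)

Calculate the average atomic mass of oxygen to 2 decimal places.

16.00 Da

The abundance-weighted mean is 0.9976 × 15.995 + 0.0004 × 16.999 + 0.0020 × 17.999
= 15.9566 + 0.0068 + 0.0360 = 15.9994 Da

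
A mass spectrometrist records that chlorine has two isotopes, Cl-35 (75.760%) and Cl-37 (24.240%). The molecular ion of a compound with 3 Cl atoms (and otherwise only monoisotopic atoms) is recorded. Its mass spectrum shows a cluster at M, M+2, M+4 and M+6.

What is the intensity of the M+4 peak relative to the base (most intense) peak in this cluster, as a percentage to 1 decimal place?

(0.75760 + 0.24240)^3 gives M 0.4348, M+2 0.4174, M+4 0.1335, M+6 0.0142; the largest is M.
P(M) = C(3,0) × 0.75760^3 × 0.24240^0 = 1 × 0.4348304 × 1.0000 = 0.434830 (base)
P(M+4) = C(3,2) × 0.75760^1 × 0.24240^2 = 3 × 0.7576 × 0.05875776 = 0.133545
Relative intensity = 0.133545 / 0.434830 × 100 = 30.7

30.7%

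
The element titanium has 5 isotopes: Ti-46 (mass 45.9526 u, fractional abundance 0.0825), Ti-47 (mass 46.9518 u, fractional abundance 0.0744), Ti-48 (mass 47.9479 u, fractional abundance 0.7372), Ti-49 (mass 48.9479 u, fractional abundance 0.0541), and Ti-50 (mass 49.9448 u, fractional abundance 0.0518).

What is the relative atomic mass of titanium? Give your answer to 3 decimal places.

Ar = Σ fᵢ·mᵢ = 0.0825 × 45.9526 + 0.0744 × 46.9518 + 0.7372 × 47.9479 + 0.0541 × 48.9479 + 0.0518 × 49.9448
= 3.79109 + 3.49321 + 35.34719 + 2.64808 + 2.58714 = 47.86671 u

47.867 u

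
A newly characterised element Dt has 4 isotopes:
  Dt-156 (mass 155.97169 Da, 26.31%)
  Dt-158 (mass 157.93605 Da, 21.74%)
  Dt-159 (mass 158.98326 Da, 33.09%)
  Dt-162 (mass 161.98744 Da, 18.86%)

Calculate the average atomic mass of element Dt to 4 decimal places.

Average mass = Σ (abundance × isotope mass) = 0.2631 × 155.97169 + 0.2174 × 157.93605 + 0.3309 × 158.98326 + 0.1886 × 161.98744
= 41.036152 + 34.335297 + 52.607561 + 30.550831 = 158.529841 Da

158.5298 Da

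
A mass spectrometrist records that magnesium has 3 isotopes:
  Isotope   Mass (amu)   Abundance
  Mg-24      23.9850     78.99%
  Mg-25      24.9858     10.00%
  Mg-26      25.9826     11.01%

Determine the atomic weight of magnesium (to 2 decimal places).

24.31 amu

Average mass = Σ (abundance × isotope mass) = 0.7899 × 23.9850 + 0.1000 × 24.9858 + 0.1101 × 25.9826
= 18.94575 + 2.49858 + 2.86068 = 24.30501 amu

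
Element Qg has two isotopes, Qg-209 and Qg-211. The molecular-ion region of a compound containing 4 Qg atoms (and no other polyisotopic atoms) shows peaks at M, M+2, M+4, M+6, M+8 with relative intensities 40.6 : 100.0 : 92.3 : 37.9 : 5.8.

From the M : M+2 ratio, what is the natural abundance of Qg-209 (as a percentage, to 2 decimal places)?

61.89%

Let p = fractional abundance of Qg-209. I(M+2)/I(M) = [C(4,1)·p^3·(1−p)] / p^4 = 4·(1−p)/p = 100.0/40.6 = 2.4631
(1−p)/p = 2.4631/4 = 0.6158  ⇒  p = 1/(1 + 0.6158) = 0.6189
Qg-209: 61.89%, Qg-211: 38.11%.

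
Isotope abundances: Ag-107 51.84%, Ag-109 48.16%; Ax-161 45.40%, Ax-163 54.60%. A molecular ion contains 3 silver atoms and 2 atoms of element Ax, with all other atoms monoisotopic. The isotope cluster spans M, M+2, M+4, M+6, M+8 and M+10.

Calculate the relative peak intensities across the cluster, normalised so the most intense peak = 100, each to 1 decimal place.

9.0 : 46.9 : 97.1 : 100.0 : 51.3 : 10.5

Silver pattern (n=3): 0.13931407 : 0.38827347 : 0.36071085 : 0.11170161
Element Ax pattern (n=2): 0.206116 : 0.495768 : 0.298116
Convolve the two distributions (both contribute in 2-u steps):
  M: 0.13931407×0.206116 = 0.028715
  M+2: 0.13931407×0.495768 + 0.38827347×0.206116 = 0.149097
  M+4: 0.13931407×0.298116 + 0.38827347×0.495768 + 0.36071085×0.206116 = 0.308374
  M+6: 0.38827347×0.298116 + 0.36071085×0.495768 + 0.11170161×0.206116 = 0.317603
  M+8: 0.36071085×0.298116 + 0.11170161×0.495768 = 0.162912
  M+10: 0.11170161×0.298116 = 0.033300
Scale to base peak (0.317603) = 100: 9.0 : 46.9 : 97.1 : 100.0 : 51.3 : 10.5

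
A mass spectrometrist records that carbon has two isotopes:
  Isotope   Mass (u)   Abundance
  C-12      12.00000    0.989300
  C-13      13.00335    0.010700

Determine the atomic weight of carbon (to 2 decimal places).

12.01 u

Average mass = Σ (abundance × isotope mass) = 0.989300 × 12.00000 + 0.010700 × 13.00335
= 11.871600 + 0.139136 = 12.010736 u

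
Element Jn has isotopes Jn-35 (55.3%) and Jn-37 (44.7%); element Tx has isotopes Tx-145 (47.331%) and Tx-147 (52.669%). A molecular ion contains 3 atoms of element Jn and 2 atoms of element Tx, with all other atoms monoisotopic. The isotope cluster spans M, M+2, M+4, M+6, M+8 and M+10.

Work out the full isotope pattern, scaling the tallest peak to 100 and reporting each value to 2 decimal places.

Element Jn pattern (n=3): 0.16911238 : 0.41008987 : 0.33148313 : 0.08931462
Element Tx pattern (n=2): 0.22402236 : 0.49857529 : 0.27740236
Convolve the two distributions (both contribute in 2-u steps):
  M: 0.16911238×0.22402236 = 0.037885
  M+2: 0.16911238×0.49857529 + 0.41008987×0.22402236 = 0.176185
  M+4: 0.16911238×0.27740236 + 0.41008987×0.49857529 + 0.33148313×0.22402236 = 0.325632
  M+6: 0.41008987×0.27740236 + 0.33148313×0.49857529 + 0.08931462×0.22402236 = 0.299038
  M+8: 0.33148313×0.27740236 + 0.08931462×0.49857529 = 0.136484
  M+10: 0.08931462×0.27740236 = 0.024776
Scale to base peak (0.325632) = 100: 11.63 : 54.11 : 100.00 : 91.83 : 41.91 : 7.61

11.63 : 54.11 : 100.00 : 91.83 : 41.91 : 7.61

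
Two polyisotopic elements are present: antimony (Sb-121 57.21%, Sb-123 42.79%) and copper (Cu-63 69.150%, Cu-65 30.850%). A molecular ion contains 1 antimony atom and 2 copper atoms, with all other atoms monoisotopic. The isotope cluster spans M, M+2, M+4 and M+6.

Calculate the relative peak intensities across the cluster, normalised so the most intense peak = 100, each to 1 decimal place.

61.0 : 100.0 : 52.8 : 9.1

Antimony pattern (n=1): 0.5721 : 0.4279
Copper pattern (n=2): 0.47817225 : 0.4266555 : 0.09517225
Convolve the two distributions (both contribute in 2-u steps):
  M: 0.5721×0.47817225 = 0.273562
  M+2: 0.5721×0.4266555 + 0.4279×0.47817225 = 0.448700
  M+4: 0.5721×0.09517225 + 0.4279×0.4266555 = 0.237014
  M+6: 0.4279×0.09517225 = 0.040724
Scale to base peak (0.448700) = 100: 61.0 : 100.0 : 52.8 : 9.1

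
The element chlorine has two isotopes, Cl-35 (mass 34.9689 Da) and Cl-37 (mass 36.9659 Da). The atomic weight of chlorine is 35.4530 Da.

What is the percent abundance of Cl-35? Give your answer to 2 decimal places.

Writing the weighted mean with unknown fraction x of Cl-35:
34.9689·x + 36.9659·(1 − x) = 35.4530
(34.9689 − 36.9659)·x = 35.4530 − 36.9659
x = -1.5129 / -1.9970 = 0.75759 → 75.76% Cl-35, 24.24% Cl-37.

75.76%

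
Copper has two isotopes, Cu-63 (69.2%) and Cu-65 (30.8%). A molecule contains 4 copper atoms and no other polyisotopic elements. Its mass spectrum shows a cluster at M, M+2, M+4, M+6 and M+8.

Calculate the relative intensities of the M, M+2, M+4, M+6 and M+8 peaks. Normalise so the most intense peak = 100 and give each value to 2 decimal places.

Expanding (0.692 + 0.308)^4:
P(M) = 0.692^4 = 0.229311
P(M+2) = 4 × 0.692^3 × 0.308^1 = 0.408253
P(M+4) = 6 × 0.692^2 × 0.308^2 = 0.272562
P(M+6) = 4 × 0.692^1 × 0.308^3 = 0.080876
P(M+8) = 0.308^4 = 0.008999
The M+2 peak is largest (0.408253); scaling to 100 gives 56.17 : 100.00 : 66.76 : 19.81 : 2.20.

56.17 : 100.00 : 66.76 : 19.81 : 2.20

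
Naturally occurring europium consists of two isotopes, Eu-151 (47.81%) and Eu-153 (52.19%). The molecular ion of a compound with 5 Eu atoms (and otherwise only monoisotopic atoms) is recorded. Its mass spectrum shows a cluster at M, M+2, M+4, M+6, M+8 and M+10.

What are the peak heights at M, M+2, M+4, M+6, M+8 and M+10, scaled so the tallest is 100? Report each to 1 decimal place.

7.7 : 42.0 : 91.6 : 100.0 : 54.6 : 11.9

The 5 Eu atoms are independent, so intensities follow the terms of (0.4781 + 0.5219)^5.
P(M) = 0.4781^5 = 0.024980
P(M+2) = 5 × 0.4781^4 × 0.5219^1 = 0.136343
P(M+4) = 10 × 0.4781^3 × 0.5219^2 = 0.297667
P(M+6) = 10 × 0.4781^2 × 0.5219^3 = 0.324937
P(M+8) = 5 × 0.4781^1 × 0.5219^4 = 0.177353
P(M+10) = 0.5219^5 = 0.038720
The M+6 peak is largest (0.324937); scaling to 100 gives 7.7 : 42.0 : 91.6 : 100.0 : 54.6 : 11.9.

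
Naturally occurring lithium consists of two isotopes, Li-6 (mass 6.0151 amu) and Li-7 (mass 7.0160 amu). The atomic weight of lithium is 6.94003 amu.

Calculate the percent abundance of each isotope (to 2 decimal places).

With x = fraction of Li-6 (so Li-7 is 1 − x):
6.0151·x + 7.0160·(1 − x) = 6.94003
(6.0151 − 7.0160)·x = 6.94003 − 7.0160
x = -0.07597 / -1.0009 = 0.07590 → 7.59% Li-6, 92.41% Li-7.

Li-6: 7.59%, Li-7: 92.41%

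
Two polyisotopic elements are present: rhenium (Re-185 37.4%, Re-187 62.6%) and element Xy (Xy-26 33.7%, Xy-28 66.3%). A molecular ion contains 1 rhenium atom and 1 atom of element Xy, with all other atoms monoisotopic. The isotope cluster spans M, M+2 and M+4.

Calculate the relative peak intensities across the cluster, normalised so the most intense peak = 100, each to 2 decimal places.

27.46 : 100.00 : 90.44

Rhenium pattern (n=1): 0.3740 : 0.6260
Element Xy pattern (n=1): 0.3370 : 0.6630
Convolve the two distributions (both contribute in 2-u steps):
  M: 0.3740×0.3370 = 0.126038
  M+2: 0.3740×0.6630 + 0.6260×0.3370 = 0.458924
  M+4: 0.6260×0.6630 = 0.415038
Scale to base peak (0.458924) = 100: 27.46 : 100.00 : 90.44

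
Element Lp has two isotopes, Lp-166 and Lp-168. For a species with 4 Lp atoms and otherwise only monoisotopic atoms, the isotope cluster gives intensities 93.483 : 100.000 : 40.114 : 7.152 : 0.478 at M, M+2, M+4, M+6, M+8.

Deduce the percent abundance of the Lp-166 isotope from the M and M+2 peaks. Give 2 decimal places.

Let p = fractional abundance of Lp-166. I(M+2)/I(M) = [C(4,1)·p^3·(1−p)] / p^4 = 4·(1−p)/p = 100.000/93.483 = 1.0697
(1−p)/p = 1.0697/4 = 0.2674  ⇒  p = 1/(1 + 0.2674) = 0.7890
Lp-166: 78.90%, Lp-168: 21.10%.

78.90%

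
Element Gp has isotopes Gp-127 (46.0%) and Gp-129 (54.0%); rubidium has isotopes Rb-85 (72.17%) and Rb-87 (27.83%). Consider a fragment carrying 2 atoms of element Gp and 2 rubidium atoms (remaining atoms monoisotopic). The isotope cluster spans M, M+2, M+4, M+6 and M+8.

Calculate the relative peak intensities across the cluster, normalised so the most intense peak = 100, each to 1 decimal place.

30.0 : 93.5 : 100.0 : 42.3 : 6.1

Element Gp pattern (n=2): 0.2116 : 0.4968 : 0.2916
Rubidium pattern (n=2): 0.52085089 : 0.40169822 : 0.07745089
Convolve the two distributions (both contribute in 2-u steps):
  M: 0.2116×0.52085089 = 0.110212
  M+2: 0.2116×0.40169822 + 0.4968×0.52085089 = 0.343758
  M+4: 0.2116×0.07745089 + 0.4968×0.40169822 + 0.2916×0.52085089 = 0.367832
  M+6: 0.4968×0.07745089 + 0.2916×0.40169822 = 0.155613
  M+8: 0.2916×0.07745089 = 0.022585
Scale to base peak (0.367832) = 100: 30.0 : 93.5 : 100.0 : 42.3 : 6.1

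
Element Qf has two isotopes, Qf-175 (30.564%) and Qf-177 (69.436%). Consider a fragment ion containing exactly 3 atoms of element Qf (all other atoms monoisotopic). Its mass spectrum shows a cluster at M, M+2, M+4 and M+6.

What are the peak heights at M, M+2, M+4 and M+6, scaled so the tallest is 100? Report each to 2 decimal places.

6.46 : 44.02 : 100.00 : 75.73

Expanding (0.30564 + 0.69436)^3:
P(M) = 0.30564^3 = 0.028552
P(M+2) = 3 × 0.30564^2 × 0.69436^1 = 0.194593
P(M+4) = 3 × 0.30564^1 × 0.69436^2 = 0.442080
P(M+6) = 0.69436^3 = 0.334776
The M+4 peak is largest (0.442080); scaling to 100 gives 6.46 : 44.02 : 100.00 : 75.73.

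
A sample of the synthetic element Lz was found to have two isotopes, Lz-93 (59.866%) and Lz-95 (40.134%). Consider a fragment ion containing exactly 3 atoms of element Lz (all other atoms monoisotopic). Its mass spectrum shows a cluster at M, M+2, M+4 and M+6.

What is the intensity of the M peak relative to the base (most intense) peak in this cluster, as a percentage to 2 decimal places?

49.72%

Term probabilities: M 0.2146, M+2 0.4315, M+4 0.2893, M+6 0.0646. Base peak = M+2.
P(M+2) = C(3,1) × 0.59866^2 × 0.40134^1 = 3 × 0.3583938 × 0.40134 = 0.431513 (base)
P(M) = C(3,0) × 0.59866^3 × 0.40134^0 = 1 × 0.21455603 × 1.0000 = 0.214556
Relative intensity = 0.214556 / 0.431513 × 100 = 49.72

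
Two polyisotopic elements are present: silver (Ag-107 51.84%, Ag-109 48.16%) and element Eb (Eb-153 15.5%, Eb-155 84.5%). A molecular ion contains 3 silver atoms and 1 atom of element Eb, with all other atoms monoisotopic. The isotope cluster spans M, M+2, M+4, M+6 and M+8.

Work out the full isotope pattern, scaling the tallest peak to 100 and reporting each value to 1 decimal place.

5.6 : 46.3 : 100.0 : 83.9 : 24.6

Silver pattern (n=3): 0.13931407 : 0.38827347 : 0.36071085 : 0.11170161
Element Eb pattern (n=1): 0.1550 : 0.8450
Convolve the two distributions (both contribute in 2-u steps):
  M: 0.13931407×0.1550 = 0.021594
  M+2: 0.13931407×0.8450 + 0.38827347×0.1550 = 0.177903
  M+4: 0.38827347×0.8450 + 0.36071085×0.1550 = 0.384001
  M+6: 0.36071085×0.8450 + 0.11170161×0.1550 = 0.322114
  M+8: 0.11170161×0.8450 = 0.094388
Scale to base peak (0.384001) = 100: 5.6 : 46.3 : 100.0 : 83.9 : 24.6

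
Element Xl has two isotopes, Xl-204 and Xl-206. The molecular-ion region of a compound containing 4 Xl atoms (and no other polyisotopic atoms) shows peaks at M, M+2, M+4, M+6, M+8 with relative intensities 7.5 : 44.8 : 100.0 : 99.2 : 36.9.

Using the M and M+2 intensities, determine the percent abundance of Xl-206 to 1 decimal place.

If p is the fraction of Xl that is Xl-204, then I(M+2)/I(M) = [C(4,1)·p^3·(1−p)] / p^4 = 4·(1−p)/p = 44.8/7.5 = 5.9733
(1−p)/p = 5.9733/4 = 1.4933  ⇒  p = 1/(1 + 1.4933) = 0.4011
Xl-204: 40.1%, Xl-206: 59.9%.

59.9%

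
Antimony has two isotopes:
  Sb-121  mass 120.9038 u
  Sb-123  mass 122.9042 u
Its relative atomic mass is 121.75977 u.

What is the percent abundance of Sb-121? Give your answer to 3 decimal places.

57.210%

With x = fraction of Sb-121 (so Sb-123 is 1 − x):
120.9038·x + 122.9042·(1 − x) = 121.75977
(120.9038 − 122.9042)·x = 121.75977 − 122.9042
x = -1.14443 / -2.0004 = 0.57210 → 57.210% Sb-121, 42.790% Sb-123.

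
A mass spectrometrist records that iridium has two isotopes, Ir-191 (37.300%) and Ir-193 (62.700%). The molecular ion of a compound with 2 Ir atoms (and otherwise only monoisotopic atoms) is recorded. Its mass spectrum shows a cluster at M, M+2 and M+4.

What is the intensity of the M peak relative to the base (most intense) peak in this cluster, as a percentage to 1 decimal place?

29.7%

Binomial terms of (0.37300 + 0.62700)^2: M 0.1391, M+2 0.4677, M+4 0.3931 → M+2 is the base peak.
P(M+2) = C(2,1) × 0.37300^1 × 0.62700^1 = 2 × 0.3730 × 0.6270 = 0.467742 (base)
P(M) = C(2,0) × 0.37300^2 × 0.62700^0 = 1 × 0.139129 × 1.0000 = 0.139129
Relative intensity = 0.139129 / 0.467742 × 100 = 29.7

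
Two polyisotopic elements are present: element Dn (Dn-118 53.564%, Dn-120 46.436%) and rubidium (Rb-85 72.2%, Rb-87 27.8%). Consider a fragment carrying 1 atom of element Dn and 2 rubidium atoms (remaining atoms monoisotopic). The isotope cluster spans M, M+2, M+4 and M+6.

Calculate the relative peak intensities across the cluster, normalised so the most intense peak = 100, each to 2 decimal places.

Element Dn pattern (n=1): 0.53564 : 0.46436
Rubidium pattern (n=2): 0.521284 : 0.401432 : 0.077284
Convolve the two distributions (both contribute in 2-u steps):
  M: 0.53564×0.521284 = 0.279221
  M+2: 0.53564×0.401432 + 0.46436×0.521284 = 0.457086
  M+4: 0.53564×0.077284 + 0.46436×0.401432 = 0.227805
  M+6: 0.46436×0.077284 = 0.035888
Scale to base peak (0.457086) = 100: 61.09 : 100.00 : 49.84 : 7.85

61.09 : 100.00 : 49.84 : 7.85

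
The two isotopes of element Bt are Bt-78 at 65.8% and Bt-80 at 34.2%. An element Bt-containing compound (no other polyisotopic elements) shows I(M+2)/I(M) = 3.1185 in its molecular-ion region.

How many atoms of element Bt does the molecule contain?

6

The M+2/M ratio from n Bt atoms is n · q/p = n · 0.342/0.658.
n = 3.1185 × 0.658/0.342 = 6.00 ≈ 6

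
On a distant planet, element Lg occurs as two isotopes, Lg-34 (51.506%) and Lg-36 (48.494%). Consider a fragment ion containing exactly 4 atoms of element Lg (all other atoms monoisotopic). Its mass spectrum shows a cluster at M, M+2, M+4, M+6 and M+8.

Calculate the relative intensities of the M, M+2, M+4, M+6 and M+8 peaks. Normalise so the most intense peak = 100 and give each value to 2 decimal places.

Each Lg atom is independently Lg-34 (p = 0.51506) or Lg-36 (q = 0.48494); the cluster is the binomial expansion (p + q)^4.
P(M) = 0.51506^4 = 0.070377
P(M+2) = 4 × 0.51506^3 × 0.48494^1 = 0.265046
P(M+4) = 6 × 0.51506^2 × 0.48494^2 = 0.374320
P(M+6) = 4 × 0.51506^1 × 0.48494^3 = 0.234953
P(M+8) = 0.48494^4 = 0.055303
The M+4 peak is largest (0.374320); scaling to 100 gives 18.80 : 70.81 : 100.00 : 62.77 : 14.77.

18.80 : 70.81 : 100.00 : 62.77 : 14.77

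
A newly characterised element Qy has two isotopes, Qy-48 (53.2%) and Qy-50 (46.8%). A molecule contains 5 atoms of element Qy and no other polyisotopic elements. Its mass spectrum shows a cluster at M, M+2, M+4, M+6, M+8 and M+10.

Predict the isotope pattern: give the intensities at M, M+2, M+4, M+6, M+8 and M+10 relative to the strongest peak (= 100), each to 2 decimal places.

The 5 Qy atoms are independent, so intensities follow the terms of (0.532 + 0.468)^5.
P(M) = 0.532^5 = 0.042615
P(M+2) = 5 × 0.532^4 × 0.468^1 = 0.187440
P(M+4) = 10 × 0.532^3 × 0.468^2 = 0.329782
P(M+6) = 10 × 0.532^2 × 0.468^3 = 0.290109
P(M+8) = 5 × 0.532^1 × 0.468^4 = 0.127604
P(M+10) = 0.468^5 = 0.022451
The M+4 peak is largest (0.329782); scaling to 100 gives 12.92 : 56.84 : 100.00 : 87.97 : 38.69 : 6.81.

12.92 : 56.84 : 100.00 : 87.97 : 38.69 : 6.81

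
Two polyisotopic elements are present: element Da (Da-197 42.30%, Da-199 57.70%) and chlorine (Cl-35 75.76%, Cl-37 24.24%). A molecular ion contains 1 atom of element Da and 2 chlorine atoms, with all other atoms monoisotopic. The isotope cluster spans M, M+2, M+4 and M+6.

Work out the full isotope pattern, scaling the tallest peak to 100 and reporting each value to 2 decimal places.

Element Da pattern (n=1): 0.4230 : 0.5770
Chlorine pattern (n=2): 0.57395776 : 0.36728448 : 0.05875776
Convolve the two distributions (both contribute in 2-u steps):
  M: 0.4230×0.57395776 = 0.242784
  M+2: 0.4230×0.36728448 + 0.5770×0.57395776 = 0.486535
  M+4: 0.4230×0.05875776 + 0.5770×0.36728448 = 0.236778
  M+6: 0.5770×0.05875776 = 0.033903
Scale to base peak (0.486535) = 100: 49.90 : 100.00 : 48.67 : 6.97

49.90 : 100.00 : 48.67 : 6.97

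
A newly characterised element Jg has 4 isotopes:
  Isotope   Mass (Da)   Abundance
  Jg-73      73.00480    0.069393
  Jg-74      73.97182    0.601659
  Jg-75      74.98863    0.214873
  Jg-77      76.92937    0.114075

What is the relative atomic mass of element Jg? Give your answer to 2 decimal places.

74.46 Da

Ar = Σ fᵢ·mᵢ = 0.069393 × 73.00480 + 0.601659 × 73.97182 + 0.214873 × 74.98863 + 0.114075 × 76.92937
= 5.066022 + 44.505811 + 16.113032 + 8.775718 = 74.460583 Da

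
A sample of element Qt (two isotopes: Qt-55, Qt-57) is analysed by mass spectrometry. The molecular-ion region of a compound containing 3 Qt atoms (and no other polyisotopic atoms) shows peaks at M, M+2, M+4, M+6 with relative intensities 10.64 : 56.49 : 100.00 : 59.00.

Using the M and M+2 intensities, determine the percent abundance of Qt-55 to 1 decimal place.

36.1%

If p is the fraction of Qt that is Qt-55, then I(M+2)/I(M) = [C(3,1)·p^2·(1−p)] / p^3 = 3·(1−p)/p = 56.49/10.64 = 5.3092
(1−p)/p = 5.3092/3 = 1.7697  ⇒  p = 1/(1 + 1.7697) = 0.3610
Qt-55: 36.1%, Qt-57: 63.9%.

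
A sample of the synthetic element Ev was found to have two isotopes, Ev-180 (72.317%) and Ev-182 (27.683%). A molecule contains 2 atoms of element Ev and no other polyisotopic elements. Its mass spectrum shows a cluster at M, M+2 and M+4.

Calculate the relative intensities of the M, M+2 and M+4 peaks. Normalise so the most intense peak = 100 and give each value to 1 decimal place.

Each Ev atom is independently Ev-180 (p = 0.72317) or Ev-182 (q = 0.27683); the cluster is the binomial expansion (p + q)^2.
P(M) = 0.72317^2 = 0.522975
P(M+2) = 2 × 0.72317^1 × 0.27683^1 = 0.400390
P(M+4) = 0.27683^2 = 0.076635
The M peak is largest (0.522975); scaling to 100 gives 100.0 : 76.6 : 14.7.

100.0 : 76.6 : 14.7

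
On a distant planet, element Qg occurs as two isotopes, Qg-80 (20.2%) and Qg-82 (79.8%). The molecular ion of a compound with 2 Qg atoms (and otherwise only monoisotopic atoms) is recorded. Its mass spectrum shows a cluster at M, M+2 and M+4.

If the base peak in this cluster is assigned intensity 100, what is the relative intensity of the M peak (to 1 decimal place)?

Term probabilities: M 0.0408, M+2 0.3224, M+4 0.6368. Base peak = M+4.
P(M+4) = C(2,2) × 0.202^0 × 0.798^2 = 1 × 1.0000 × 0.636804 = 0.636804 (base)
P(M) = C(2,0) × 0.202^2 × 0.798^0 = 1 × 0.040804 × 1.0000 = 0.040804
Relative intensity = 0.040804 / 0.636804 × 100 = 6.4

6.4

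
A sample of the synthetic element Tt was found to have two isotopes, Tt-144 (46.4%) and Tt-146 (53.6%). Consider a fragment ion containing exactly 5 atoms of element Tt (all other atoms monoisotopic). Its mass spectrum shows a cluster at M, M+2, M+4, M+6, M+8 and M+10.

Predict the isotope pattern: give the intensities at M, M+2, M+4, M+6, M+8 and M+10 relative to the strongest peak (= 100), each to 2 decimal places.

6.49 : 37.47 : 86.57 : 100.00 : 57.76 : 13.34

Expanding (0.464 + 0.536)^5:
P(M) = 0.464^5 = 0.021507
P(M+2) = 5 × 0.464^4 × 0.536^1 = 0.124224
P(M+4) = 10 × 0.464^3 × 0.536^2 = 0.287001
P(M+6) = 10 × 0.464^2 × 0.536^3 = 0.331536
P(M+8) = 5 × 0.464^1 × 0.536^4 = 0.191490
P(M+10) = 0.536^5 = 0.044241
The M+6 peak is largest (0.331536); scaling to 100 gives 6.49 : 37.47 : 86.57 : 100.00 : 57.76 : 13.34.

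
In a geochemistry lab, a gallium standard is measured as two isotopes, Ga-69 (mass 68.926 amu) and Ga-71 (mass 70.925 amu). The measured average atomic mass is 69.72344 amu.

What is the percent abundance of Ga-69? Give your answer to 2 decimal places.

60.11%

With x = fraction of Ga-69 (so Ga-71 is 1 − x):
68.926·x + 70.925·(1 − x) = 69.72344
(68.926 − 70.925)·x = 69.72344 − 70.925
x = -1.20156 / -1.999 = 0.60108 → 60.11% Ga-69, 39.89% Ga-71.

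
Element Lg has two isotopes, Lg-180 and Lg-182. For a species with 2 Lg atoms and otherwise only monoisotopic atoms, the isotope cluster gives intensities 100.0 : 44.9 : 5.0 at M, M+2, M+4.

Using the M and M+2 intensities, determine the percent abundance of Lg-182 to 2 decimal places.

Write p for the Lg-180 fraction. I(M+2)/I(M) = [C(2,1)·p^1·(1−p)] / p^2 = 2·(1−p)/p = 44.9/100.0 = 0.4490
(1−p)/p = 0.4490/2 = 0.2245  ⇒  p = 1/(1 + 0.2245) = 0.8167
Lg-180: 81.67%, Lg-182: 18.33%.

18.33%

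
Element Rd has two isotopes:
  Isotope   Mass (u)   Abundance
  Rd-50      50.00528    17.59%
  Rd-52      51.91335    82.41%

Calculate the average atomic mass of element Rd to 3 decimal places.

51.578 u

The abundance-weighted mean is 0.1759 × 50.00528 + 0.8241 × 51.91335
= 8.795929 + 42.781792 = 51.577721 u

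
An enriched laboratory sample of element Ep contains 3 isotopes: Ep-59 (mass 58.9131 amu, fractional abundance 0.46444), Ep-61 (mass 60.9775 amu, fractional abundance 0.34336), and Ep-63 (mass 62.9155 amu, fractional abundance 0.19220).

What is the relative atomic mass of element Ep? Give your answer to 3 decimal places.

Weight each isotope mass by its fractional abundance: 0.46444 × 58.9131 + 0.34336 × 60.9775 + 0.19220 × 62.9155
= 27.36160 + 20.93723 + 12.09236 = 60.39119 amu

60.391 amu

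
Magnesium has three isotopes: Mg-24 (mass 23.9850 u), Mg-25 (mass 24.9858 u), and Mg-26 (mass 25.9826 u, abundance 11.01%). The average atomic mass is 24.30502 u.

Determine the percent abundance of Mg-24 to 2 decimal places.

78.99%

The remaining 88.99% is split between Mg-24 (fraction x) and Mg-25 (fraction 0.8899 − x).
Substituting: 23.9850x + 24.9858(0.8899 − x) = 21.44433574
(23.9850 − 24.9858)x = -0.79052768  ⇒  x = 0.78990, y = 0.10000
Mg-24: 78.99%, Mg-25: 10.00%.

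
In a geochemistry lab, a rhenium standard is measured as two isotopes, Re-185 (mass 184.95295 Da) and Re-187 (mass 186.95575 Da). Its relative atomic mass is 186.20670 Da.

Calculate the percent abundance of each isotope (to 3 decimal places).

Let x be the fractional abundance of Re-185; then Re-187 has abundance 1 − x.
184.95295·x + 186.95575·(1 − x) = 186.20670
(184.95295 − 186.95575)·x = 186.20670 − 186.95575
x = -0.74905 / -2.00280 = 0.37400 → 37.400% Re-185, 62.600% Re-187.

Re-185: 37.400%, Re-187: 62.600%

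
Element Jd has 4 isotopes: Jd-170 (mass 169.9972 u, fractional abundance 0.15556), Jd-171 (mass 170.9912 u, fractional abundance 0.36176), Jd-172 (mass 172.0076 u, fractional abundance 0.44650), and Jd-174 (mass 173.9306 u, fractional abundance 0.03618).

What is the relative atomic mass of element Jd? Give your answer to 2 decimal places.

171.40 u

Ar = Σ fᵢ·mᵢ = 0.15556 × 169.9972 + 0.36176 × 170.9912 + 0.44650 × 172.0076 + 0.03618 × 173.9306
= 26.44476 + 61.85778 + 76.80139 + 6.29281 = 171.39674 u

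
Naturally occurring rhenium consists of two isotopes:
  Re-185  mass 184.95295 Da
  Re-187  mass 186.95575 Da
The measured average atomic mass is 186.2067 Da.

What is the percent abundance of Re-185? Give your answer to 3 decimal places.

37.400%

Let x be the fractional abundance of Re-185; then Re-187 has abundance 1 − x.
184.95295·x + 186.95575·(1 − x) = 186.2067
(184.95295 − 186.95575)·x = 186.2067 − 186.95575
x = -0.74905 / -2.00280 = 0.37400 → 37.400% Re-185, 62.600% Re-187.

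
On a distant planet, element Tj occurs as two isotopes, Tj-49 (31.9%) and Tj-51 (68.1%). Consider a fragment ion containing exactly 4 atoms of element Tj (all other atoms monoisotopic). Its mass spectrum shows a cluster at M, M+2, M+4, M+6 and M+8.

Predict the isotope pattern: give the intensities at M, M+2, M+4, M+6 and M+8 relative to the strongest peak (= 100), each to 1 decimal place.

2.6 : 21.9 : 70.3 : 100.0 : 53.4

Each Tj atom is independently Tj-49 (p = 0.319) or Tj-51 (q = 0.681); the cluster is the binomial expansion (p + q)^4.
P(M) = 0.319^4 = 0.010355
P(M+2) = 4 × 0.319^3 × 0.681^1 = 0.088426
P(M+4) = 6 × 0.319^2 × 0.681^2 = 0.283157
P(M+6) = 4 × 0.319^1 × 0.681^3 = 0.402988
P(M+8) = 0.681^4 = 0.215074
The M+6 peak is largest (0.402988); scaling to 100 gives 2.6 : 21.9 : 70.3 : 100.0 : 53.4.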